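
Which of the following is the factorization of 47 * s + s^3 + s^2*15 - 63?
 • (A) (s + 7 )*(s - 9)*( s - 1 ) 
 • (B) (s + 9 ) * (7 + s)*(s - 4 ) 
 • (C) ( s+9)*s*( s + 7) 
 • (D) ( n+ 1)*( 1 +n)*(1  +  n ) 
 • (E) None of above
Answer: E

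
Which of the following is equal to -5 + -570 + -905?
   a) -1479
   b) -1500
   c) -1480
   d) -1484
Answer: c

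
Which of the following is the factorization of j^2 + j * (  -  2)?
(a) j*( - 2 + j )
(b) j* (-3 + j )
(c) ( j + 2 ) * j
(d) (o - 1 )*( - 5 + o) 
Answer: a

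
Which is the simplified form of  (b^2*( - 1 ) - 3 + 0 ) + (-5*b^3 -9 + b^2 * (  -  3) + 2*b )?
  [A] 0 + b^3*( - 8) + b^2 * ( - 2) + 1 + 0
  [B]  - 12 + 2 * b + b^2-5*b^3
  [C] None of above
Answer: C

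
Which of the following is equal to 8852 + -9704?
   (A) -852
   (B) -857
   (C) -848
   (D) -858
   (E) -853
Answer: A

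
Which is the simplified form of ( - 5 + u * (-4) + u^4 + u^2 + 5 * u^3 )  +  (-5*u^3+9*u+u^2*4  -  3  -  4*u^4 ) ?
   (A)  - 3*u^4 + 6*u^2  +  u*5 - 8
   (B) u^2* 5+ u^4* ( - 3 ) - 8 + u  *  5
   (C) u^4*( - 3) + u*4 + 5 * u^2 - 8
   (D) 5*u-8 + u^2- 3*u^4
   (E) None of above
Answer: B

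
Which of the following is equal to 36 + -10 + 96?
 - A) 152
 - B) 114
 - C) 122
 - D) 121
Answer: C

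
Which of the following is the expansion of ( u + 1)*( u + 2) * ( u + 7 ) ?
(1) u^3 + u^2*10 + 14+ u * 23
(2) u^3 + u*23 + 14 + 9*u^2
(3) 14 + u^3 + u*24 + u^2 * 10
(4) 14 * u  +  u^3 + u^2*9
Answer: 1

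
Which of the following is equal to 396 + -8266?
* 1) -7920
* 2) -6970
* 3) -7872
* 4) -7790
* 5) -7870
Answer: 5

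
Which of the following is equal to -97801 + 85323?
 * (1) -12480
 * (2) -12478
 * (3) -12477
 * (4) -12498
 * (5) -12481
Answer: 2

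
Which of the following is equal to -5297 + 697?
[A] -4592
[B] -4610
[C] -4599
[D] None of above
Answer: D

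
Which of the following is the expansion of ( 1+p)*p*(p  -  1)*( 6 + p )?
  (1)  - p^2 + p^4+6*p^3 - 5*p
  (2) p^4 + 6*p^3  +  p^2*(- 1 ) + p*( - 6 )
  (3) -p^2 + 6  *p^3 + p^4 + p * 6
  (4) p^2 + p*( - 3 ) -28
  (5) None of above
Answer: 2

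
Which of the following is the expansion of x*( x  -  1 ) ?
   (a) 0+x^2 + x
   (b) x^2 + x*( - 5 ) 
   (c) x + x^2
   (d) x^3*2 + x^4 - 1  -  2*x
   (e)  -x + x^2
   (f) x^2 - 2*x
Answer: e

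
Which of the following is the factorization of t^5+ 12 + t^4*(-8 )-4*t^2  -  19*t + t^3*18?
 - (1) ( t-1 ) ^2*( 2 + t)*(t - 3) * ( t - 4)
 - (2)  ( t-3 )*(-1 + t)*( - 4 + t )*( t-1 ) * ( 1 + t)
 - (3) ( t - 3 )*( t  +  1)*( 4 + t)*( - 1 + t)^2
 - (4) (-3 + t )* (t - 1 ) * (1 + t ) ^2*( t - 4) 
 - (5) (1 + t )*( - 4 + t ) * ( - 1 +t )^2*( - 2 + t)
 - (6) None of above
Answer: 2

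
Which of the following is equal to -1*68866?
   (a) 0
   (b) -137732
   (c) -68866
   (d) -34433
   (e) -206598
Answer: c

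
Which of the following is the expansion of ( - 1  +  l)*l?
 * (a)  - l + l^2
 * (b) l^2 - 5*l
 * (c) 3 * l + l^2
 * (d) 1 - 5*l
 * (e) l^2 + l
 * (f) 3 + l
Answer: a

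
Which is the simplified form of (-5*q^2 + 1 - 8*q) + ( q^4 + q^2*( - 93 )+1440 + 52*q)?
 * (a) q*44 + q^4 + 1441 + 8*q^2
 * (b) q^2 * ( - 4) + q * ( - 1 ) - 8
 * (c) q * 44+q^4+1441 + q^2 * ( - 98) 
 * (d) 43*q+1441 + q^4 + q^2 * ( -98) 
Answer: c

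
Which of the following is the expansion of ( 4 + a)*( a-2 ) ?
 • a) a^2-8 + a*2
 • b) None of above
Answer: a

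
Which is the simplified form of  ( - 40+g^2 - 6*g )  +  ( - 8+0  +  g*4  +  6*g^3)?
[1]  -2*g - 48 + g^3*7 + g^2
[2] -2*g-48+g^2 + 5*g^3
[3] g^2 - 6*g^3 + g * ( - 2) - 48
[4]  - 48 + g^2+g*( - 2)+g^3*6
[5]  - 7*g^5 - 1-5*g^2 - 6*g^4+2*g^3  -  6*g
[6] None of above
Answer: 4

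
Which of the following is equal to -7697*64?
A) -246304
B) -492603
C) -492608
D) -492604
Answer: C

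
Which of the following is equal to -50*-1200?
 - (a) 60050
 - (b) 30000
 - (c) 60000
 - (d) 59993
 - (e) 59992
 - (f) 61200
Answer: c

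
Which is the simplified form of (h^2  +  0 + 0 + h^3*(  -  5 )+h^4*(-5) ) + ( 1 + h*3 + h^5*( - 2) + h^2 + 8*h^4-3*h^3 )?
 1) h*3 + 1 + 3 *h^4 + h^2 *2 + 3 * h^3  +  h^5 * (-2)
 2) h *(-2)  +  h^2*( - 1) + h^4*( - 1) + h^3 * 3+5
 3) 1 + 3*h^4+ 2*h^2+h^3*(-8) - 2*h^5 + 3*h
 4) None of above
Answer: 3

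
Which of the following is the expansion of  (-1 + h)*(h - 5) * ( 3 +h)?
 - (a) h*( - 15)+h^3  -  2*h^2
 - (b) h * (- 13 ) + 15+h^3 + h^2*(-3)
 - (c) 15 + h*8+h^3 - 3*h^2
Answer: b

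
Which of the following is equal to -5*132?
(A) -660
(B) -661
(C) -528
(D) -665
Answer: A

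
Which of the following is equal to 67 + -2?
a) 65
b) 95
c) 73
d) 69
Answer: a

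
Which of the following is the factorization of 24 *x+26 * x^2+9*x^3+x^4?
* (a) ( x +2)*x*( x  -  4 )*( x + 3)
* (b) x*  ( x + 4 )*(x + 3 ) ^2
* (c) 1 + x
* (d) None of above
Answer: d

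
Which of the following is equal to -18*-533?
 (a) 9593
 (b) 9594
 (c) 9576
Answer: b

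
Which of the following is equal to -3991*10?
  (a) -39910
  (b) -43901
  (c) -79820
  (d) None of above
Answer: a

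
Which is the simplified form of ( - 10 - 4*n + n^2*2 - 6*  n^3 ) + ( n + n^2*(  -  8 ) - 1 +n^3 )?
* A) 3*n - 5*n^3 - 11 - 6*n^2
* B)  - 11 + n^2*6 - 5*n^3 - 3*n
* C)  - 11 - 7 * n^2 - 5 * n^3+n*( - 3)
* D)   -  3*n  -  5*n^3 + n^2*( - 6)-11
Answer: D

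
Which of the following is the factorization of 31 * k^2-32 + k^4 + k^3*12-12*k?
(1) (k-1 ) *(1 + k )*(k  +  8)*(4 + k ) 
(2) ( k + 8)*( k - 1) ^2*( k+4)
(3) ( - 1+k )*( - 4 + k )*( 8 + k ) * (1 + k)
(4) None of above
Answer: 1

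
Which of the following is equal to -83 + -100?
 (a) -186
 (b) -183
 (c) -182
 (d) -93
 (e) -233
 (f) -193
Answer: b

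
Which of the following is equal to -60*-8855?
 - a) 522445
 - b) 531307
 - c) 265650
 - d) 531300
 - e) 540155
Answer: d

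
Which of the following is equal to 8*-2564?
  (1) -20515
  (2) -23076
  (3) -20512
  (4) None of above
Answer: 3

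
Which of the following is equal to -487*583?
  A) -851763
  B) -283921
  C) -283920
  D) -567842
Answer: B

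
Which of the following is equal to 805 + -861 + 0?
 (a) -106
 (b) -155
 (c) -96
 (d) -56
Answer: d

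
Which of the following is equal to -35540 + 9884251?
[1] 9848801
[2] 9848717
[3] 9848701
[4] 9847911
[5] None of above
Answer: 5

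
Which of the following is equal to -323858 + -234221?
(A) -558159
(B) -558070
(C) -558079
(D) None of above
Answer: C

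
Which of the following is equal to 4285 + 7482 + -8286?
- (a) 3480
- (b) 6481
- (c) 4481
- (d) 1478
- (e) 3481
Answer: e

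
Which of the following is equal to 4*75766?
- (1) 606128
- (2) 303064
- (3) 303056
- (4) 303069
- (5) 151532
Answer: 2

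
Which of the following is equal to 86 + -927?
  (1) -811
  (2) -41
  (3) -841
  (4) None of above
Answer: 3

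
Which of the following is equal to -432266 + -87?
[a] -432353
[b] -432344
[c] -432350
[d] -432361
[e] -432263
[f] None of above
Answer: a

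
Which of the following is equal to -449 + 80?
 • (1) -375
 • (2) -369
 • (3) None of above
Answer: 2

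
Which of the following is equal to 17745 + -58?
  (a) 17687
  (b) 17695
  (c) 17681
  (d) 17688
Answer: a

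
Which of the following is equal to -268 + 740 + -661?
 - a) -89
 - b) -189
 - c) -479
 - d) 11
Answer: b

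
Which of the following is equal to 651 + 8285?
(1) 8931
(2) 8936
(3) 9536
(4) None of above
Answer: 2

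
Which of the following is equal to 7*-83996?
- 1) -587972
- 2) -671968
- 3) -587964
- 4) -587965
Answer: 1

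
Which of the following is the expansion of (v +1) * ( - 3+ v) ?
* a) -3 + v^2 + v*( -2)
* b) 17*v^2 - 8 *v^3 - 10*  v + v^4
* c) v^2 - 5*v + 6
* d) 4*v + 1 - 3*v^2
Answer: a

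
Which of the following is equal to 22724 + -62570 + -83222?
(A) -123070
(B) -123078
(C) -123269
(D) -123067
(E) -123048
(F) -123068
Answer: F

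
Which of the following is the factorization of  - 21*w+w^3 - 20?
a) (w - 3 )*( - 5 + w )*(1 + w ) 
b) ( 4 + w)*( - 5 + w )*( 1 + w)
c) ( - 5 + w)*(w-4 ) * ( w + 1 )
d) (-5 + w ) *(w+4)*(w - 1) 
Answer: b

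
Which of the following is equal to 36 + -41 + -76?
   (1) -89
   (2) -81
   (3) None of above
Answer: 2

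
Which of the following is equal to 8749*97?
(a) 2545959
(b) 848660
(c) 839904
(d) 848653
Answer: d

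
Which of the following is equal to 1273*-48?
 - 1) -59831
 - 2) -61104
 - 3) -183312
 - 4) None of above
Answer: 2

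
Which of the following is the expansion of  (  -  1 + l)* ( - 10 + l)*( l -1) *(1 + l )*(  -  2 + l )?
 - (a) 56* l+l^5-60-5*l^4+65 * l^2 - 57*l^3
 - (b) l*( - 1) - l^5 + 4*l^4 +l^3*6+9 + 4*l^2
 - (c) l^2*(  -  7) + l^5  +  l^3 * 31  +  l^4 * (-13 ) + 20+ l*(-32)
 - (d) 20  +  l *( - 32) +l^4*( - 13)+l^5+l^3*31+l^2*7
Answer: c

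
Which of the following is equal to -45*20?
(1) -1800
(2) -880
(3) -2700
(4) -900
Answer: 4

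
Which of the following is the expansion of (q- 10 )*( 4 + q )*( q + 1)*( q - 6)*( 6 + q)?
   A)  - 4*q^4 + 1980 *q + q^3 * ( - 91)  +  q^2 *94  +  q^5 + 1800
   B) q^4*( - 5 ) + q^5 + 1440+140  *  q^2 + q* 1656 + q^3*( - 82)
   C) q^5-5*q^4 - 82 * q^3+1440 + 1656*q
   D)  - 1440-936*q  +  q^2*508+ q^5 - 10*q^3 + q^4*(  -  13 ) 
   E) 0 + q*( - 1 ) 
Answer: B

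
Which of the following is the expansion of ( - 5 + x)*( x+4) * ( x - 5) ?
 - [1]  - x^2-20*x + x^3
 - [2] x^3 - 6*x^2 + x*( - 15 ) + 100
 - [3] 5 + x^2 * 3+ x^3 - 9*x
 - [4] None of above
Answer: 2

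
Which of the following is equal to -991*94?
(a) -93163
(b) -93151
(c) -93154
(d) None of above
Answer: c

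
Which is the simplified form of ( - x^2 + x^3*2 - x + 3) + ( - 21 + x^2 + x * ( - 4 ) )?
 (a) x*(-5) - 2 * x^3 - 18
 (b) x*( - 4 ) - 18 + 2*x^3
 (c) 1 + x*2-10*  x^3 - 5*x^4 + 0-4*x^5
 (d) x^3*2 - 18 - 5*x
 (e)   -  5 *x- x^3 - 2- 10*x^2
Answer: d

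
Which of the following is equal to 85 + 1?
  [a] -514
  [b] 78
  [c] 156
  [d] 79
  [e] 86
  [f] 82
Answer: e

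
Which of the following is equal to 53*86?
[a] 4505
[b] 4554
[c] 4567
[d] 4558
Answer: d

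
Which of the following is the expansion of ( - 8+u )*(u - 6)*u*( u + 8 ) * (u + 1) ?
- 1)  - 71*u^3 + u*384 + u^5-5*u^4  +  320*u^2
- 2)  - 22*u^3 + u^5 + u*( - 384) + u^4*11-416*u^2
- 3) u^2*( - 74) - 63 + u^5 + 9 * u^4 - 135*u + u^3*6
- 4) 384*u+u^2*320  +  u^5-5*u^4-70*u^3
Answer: 4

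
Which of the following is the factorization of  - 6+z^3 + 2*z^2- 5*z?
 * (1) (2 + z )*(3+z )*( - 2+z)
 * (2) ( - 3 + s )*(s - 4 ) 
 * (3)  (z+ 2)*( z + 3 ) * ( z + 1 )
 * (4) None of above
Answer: 4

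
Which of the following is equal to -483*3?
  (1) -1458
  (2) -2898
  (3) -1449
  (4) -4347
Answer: 3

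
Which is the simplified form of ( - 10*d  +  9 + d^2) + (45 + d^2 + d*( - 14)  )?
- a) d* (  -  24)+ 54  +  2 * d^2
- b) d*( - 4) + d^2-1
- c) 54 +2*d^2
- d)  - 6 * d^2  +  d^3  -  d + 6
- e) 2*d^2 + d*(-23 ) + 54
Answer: a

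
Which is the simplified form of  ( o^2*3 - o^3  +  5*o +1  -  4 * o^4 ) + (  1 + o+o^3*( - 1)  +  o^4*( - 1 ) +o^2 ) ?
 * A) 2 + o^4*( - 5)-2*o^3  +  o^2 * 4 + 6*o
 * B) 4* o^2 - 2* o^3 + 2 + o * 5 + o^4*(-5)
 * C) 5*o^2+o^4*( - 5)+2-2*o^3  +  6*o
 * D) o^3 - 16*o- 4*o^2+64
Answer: A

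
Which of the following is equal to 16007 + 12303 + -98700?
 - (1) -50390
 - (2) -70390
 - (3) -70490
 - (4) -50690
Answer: 2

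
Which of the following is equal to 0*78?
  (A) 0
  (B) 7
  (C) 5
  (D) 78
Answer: A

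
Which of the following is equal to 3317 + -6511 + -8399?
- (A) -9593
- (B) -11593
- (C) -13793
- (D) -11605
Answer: B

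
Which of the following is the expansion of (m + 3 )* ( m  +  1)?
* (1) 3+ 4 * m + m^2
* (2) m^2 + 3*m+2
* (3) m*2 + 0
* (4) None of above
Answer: 1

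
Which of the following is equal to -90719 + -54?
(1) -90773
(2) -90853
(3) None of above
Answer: 1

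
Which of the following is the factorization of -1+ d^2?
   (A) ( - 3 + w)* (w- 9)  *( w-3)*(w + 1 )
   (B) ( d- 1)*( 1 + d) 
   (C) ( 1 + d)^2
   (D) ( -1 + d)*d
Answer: B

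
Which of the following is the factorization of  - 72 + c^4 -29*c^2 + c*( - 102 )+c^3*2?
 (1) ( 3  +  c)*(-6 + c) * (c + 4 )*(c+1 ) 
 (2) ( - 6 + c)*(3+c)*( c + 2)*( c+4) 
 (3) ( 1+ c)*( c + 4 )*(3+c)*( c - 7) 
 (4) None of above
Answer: 1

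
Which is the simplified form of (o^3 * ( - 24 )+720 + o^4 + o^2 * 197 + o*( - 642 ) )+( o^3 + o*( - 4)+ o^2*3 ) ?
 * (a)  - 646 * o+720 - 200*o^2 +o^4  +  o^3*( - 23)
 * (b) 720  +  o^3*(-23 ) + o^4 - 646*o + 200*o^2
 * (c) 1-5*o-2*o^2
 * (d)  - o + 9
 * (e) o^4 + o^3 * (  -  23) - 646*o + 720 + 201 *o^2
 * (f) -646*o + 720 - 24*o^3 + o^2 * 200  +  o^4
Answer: b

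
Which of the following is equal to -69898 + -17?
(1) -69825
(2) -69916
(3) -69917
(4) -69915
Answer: 4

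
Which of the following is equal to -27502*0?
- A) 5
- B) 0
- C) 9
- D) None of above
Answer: B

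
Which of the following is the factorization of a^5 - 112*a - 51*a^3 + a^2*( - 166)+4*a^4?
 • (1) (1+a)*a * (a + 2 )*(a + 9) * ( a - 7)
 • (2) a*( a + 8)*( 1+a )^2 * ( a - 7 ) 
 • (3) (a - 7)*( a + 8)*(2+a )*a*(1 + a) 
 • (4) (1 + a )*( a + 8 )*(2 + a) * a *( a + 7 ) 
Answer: 3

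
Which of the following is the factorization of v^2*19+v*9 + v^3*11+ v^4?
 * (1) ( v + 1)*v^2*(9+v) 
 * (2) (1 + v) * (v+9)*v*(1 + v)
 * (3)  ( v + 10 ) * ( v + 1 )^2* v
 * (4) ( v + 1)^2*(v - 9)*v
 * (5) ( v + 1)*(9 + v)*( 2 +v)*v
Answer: 2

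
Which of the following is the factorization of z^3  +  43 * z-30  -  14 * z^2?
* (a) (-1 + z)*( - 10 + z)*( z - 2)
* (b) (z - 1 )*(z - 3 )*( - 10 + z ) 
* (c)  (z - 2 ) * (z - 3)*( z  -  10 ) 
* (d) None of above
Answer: b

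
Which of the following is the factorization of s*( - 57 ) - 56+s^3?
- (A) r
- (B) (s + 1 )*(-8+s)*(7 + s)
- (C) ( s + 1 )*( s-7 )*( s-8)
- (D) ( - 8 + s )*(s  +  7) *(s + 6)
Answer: B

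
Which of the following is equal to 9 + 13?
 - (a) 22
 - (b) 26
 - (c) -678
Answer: a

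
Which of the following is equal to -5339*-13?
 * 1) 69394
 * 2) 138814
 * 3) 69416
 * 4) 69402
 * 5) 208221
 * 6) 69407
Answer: 6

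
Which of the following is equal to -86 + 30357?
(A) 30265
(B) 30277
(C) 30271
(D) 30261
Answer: C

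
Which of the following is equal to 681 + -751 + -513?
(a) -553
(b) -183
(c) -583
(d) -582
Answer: c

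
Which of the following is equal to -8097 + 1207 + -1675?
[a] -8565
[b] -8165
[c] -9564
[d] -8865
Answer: a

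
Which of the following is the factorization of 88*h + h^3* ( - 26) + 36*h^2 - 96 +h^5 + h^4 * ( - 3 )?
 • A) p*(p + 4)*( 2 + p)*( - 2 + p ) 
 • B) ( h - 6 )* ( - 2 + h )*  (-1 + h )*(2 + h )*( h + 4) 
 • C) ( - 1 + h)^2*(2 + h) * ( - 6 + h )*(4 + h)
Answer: B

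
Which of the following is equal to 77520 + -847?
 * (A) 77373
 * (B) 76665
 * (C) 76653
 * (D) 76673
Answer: D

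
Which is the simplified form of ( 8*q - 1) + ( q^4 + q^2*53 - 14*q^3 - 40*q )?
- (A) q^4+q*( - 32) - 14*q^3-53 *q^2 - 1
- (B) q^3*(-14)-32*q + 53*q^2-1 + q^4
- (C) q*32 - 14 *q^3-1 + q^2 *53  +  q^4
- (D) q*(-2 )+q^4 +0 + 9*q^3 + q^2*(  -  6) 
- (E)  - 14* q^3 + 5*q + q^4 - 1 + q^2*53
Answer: B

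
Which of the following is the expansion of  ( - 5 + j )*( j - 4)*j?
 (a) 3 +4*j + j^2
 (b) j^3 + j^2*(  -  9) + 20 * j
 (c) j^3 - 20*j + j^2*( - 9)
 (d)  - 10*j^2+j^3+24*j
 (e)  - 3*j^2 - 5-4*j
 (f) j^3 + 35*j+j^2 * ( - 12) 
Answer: b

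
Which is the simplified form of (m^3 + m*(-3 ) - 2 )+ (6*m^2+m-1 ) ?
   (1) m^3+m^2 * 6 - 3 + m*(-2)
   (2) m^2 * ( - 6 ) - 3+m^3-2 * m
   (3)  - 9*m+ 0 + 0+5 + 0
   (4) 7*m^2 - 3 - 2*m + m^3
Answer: 1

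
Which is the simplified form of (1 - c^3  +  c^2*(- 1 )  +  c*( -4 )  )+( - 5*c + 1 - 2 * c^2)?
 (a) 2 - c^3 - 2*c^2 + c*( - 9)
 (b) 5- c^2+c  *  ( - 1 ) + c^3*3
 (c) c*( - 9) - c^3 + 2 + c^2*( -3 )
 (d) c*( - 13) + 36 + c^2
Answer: c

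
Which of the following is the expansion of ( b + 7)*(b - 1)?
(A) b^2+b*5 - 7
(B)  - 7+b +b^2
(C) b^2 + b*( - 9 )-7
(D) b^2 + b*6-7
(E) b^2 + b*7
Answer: D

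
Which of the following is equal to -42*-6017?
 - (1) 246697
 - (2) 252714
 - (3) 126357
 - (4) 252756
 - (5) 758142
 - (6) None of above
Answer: 2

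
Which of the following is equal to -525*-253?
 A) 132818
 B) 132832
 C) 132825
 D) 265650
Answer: C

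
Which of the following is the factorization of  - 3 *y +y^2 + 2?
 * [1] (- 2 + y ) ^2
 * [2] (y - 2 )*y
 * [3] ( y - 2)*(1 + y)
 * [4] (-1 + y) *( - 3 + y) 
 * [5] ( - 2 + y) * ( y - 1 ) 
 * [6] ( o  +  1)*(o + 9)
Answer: 5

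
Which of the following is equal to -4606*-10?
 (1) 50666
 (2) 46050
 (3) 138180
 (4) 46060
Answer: 4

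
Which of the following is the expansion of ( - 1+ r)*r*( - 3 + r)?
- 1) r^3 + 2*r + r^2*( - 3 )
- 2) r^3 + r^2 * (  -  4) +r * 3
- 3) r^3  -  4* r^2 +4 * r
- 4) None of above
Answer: 2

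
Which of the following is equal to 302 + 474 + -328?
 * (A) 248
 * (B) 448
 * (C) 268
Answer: B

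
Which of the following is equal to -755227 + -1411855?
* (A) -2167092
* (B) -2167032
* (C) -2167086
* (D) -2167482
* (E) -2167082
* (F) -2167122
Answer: E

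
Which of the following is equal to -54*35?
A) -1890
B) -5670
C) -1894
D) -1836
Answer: A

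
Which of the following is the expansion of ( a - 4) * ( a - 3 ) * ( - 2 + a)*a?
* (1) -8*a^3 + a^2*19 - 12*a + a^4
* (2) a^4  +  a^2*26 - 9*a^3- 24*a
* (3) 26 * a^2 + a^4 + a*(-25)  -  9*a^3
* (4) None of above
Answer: 2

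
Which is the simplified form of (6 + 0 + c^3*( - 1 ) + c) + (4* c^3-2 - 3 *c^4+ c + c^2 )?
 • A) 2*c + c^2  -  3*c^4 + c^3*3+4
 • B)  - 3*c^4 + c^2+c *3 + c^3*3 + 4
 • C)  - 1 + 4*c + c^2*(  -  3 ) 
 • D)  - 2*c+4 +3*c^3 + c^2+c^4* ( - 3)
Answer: A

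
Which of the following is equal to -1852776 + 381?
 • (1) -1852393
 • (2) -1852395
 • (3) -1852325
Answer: 2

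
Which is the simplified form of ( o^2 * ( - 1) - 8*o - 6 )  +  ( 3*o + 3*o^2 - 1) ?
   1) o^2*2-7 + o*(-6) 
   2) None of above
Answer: 2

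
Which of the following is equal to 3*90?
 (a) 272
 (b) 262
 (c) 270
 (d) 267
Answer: c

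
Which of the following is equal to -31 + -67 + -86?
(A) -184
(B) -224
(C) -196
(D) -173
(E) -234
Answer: A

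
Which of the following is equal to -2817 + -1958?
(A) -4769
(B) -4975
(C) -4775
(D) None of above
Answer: C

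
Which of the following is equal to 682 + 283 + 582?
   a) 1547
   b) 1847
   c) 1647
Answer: a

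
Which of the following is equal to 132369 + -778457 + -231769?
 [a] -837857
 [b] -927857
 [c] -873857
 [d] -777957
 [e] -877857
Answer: e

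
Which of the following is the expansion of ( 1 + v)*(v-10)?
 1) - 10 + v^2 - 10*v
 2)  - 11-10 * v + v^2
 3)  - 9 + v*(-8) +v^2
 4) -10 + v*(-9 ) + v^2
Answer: 4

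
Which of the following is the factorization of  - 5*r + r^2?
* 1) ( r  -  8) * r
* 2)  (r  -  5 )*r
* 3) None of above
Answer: 2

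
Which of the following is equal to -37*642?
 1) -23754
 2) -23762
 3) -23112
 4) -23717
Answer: 1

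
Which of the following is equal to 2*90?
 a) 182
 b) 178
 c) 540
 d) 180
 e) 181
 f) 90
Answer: d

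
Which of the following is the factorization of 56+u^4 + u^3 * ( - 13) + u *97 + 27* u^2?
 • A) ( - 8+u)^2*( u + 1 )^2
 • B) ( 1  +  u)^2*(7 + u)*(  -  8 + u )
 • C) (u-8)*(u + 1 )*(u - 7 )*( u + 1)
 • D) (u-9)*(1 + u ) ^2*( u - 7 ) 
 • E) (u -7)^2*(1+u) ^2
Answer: C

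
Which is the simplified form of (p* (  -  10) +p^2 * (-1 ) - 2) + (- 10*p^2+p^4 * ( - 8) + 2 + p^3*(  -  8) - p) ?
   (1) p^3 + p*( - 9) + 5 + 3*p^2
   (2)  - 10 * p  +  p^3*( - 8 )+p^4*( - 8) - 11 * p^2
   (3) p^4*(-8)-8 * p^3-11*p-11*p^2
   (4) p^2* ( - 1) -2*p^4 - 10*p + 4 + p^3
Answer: 3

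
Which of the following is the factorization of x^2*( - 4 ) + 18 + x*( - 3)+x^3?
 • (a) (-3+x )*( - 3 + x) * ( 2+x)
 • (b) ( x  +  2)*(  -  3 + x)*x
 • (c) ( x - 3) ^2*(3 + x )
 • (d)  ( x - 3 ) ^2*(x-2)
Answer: a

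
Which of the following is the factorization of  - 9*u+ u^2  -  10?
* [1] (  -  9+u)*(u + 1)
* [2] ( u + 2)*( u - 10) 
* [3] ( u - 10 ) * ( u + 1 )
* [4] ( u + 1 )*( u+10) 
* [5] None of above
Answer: 3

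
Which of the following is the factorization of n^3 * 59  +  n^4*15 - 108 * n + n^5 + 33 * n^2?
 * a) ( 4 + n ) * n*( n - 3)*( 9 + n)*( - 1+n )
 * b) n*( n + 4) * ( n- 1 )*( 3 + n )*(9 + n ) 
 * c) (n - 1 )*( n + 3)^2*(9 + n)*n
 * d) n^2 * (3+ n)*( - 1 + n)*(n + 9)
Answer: b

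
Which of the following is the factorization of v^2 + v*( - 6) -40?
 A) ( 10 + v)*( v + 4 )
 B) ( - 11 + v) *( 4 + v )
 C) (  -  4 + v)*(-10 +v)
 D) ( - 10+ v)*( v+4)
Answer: D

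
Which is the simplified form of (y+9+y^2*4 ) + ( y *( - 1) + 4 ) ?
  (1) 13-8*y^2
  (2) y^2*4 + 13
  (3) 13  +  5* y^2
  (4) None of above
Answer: 2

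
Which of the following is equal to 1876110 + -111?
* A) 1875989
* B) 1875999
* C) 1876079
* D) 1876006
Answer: B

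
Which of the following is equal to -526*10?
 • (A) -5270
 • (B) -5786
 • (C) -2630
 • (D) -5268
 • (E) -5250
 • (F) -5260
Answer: F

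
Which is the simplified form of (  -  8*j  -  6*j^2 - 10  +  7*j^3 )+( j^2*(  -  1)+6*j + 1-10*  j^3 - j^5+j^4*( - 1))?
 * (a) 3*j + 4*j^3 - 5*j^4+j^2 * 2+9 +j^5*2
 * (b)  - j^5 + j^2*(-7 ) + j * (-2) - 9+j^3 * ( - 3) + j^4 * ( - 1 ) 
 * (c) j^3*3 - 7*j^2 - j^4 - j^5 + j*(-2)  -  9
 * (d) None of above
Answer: b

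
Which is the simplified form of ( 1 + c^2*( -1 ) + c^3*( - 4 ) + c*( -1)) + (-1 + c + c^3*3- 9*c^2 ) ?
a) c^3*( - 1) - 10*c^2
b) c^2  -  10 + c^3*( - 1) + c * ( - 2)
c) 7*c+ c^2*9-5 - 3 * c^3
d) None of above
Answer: a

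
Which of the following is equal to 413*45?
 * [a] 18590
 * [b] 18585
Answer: b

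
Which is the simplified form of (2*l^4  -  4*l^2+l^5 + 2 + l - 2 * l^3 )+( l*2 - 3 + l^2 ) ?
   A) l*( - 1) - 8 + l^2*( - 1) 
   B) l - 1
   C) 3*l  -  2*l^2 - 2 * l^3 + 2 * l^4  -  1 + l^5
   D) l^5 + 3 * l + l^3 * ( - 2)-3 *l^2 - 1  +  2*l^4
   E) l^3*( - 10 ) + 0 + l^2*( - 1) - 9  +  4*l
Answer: D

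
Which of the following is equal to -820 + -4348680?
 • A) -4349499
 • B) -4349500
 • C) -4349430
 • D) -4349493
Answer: B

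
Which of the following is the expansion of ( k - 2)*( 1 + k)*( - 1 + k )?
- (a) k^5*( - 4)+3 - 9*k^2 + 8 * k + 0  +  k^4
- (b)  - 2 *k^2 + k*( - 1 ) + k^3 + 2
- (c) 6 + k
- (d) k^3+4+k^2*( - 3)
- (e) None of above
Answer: b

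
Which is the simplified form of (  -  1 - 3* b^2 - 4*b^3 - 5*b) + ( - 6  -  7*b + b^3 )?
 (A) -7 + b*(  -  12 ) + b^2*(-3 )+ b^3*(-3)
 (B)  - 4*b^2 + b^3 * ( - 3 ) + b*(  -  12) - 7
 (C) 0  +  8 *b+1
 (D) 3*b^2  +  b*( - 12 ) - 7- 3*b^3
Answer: A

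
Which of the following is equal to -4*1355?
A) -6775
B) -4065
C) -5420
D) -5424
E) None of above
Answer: C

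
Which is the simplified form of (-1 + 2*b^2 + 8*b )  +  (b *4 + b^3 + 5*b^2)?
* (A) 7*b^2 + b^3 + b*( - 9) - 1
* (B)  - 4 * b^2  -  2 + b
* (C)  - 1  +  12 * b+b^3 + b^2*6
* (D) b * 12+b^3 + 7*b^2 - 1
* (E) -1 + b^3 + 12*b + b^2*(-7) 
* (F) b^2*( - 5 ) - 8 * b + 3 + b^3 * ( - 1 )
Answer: D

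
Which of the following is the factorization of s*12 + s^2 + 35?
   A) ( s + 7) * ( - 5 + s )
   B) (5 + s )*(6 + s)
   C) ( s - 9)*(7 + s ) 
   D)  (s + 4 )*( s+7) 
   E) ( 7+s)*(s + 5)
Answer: E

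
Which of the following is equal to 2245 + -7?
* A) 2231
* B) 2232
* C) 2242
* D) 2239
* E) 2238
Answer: E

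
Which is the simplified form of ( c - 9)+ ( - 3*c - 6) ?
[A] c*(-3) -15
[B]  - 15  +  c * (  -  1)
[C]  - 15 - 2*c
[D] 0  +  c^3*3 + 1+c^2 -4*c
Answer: C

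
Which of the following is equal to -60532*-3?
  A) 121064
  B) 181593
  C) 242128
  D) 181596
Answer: D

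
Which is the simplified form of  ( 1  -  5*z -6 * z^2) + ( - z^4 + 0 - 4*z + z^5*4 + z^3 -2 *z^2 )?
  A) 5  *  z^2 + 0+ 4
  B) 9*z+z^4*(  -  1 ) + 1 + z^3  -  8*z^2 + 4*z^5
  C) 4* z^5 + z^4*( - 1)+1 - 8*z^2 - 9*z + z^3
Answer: C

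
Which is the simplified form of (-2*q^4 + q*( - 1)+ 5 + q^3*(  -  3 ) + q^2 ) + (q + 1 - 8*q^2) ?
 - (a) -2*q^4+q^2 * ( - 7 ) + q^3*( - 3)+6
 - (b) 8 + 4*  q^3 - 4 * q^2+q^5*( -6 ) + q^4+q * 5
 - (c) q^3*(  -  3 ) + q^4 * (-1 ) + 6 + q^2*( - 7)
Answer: a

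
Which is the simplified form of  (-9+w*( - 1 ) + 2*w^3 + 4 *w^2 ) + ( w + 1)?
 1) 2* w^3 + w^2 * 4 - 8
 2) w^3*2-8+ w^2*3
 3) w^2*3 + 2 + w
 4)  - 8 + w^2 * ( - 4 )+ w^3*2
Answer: 1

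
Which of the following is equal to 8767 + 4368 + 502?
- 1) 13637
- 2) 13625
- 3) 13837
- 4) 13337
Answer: 1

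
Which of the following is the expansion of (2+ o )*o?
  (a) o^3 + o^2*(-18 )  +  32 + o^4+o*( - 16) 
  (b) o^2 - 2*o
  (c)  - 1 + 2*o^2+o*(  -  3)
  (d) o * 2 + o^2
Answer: d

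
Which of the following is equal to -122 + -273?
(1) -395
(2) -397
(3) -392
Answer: 1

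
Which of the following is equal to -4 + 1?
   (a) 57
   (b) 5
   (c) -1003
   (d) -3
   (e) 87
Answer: d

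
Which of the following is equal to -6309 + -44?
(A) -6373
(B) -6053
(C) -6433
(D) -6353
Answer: D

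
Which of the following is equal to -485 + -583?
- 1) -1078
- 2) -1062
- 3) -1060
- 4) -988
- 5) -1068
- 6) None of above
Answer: 5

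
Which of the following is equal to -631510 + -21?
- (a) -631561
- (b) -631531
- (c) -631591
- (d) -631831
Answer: b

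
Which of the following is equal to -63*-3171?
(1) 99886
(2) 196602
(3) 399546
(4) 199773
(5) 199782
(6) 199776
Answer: 4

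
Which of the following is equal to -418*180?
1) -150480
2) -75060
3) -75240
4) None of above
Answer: 3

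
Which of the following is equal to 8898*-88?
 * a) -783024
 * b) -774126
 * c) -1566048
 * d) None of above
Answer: a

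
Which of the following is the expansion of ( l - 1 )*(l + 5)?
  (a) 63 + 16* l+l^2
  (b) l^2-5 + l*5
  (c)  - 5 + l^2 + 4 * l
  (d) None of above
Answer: c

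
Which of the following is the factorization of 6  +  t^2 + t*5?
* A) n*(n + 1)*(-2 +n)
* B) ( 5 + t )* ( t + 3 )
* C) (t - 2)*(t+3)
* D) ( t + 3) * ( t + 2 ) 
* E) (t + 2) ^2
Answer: D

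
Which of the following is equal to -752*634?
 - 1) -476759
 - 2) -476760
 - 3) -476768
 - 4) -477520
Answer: 3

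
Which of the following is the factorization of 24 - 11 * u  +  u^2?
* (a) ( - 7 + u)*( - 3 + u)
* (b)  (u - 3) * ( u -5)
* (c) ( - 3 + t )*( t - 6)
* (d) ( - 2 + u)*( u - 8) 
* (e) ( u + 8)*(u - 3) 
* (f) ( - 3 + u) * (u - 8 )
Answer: f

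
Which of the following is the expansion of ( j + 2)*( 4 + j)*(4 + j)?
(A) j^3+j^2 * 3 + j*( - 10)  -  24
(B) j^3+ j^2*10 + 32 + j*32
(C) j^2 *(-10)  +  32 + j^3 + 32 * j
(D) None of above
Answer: B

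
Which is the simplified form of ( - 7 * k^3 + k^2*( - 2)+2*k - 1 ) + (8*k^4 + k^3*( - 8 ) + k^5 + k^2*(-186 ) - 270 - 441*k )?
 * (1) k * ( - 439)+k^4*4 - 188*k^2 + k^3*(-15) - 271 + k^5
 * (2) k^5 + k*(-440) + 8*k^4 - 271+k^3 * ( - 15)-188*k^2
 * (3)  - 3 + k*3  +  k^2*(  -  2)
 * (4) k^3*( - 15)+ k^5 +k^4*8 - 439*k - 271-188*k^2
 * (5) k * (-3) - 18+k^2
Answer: 4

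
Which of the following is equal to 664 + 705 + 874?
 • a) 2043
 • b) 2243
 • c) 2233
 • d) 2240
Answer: b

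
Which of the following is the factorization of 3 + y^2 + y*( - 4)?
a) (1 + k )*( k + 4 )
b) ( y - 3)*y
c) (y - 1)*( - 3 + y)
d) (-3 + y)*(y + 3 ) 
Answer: c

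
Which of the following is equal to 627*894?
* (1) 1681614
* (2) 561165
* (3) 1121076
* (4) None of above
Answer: 4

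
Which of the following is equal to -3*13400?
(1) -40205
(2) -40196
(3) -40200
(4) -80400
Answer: 3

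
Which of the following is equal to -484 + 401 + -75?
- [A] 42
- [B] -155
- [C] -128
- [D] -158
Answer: D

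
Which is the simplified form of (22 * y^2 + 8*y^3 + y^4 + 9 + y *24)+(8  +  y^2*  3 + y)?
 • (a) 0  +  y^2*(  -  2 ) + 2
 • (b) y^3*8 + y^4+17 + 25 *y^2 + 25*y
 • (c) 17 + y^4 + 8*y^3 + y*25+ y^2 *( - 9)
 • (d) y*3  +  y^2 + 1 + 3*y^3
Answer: b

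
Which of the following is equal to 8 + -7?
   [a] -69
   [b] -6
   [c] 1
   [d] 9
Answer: c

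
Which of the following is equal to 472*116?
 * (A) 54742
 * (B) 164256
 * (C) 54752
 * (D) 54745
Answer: C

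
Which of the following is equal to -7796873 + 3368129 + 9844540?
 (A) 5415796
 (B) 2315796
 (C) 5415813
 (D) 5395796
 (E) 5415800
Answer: A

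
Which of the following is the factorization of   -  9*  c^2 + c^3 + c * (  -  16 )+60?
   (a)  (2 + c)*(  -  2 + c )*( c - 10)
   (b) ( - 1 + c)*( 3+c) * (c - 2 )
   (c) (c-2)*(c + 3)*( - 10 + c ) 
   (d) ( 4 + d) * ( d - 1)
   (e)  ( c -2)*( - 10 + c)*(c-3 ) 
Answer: c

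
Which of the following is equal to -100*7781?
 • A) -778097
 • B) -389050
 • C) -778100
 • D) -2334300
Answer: C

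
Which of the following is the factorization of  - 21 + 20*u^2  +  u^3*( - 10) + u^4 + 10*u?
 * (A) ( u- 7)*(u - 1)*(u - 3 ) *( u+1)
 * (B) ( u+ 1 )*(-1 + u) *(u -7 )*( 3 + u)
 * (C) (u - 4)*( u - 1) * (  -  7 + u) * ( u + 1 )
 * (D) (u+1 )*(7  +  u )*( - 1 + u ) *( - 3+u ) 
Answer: A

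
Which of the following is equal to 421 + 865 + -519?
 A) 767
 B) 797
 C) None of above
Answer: A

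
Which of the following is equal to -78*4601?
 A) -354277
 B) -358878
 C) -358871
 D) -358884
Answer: B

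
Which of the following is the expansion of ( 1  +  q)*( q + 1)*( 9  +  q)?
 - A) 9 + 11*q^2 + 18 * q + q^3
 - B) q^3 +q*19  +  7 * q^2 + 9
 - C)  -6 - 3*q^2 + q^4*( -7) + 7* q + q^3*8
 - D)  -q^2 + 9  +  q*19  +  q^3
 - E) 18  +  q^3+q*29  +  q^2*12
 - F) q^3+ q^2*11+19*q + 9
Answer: F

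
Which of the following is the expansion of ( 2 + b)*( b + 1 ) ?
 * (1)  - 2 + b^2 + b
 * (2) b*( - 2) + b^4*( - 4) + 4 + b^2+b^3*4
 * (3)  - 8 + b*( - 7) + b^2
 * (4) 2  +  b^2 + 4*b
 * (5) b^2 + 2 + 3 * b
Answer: 5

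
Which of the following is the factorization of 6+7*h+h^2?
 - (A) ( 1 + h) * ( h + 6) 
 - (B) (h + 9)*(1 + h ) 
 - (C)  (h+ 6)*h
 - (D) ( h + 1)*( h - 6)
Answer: A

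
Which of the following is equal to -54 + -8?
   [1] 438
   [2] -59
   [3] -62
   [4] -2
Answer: 3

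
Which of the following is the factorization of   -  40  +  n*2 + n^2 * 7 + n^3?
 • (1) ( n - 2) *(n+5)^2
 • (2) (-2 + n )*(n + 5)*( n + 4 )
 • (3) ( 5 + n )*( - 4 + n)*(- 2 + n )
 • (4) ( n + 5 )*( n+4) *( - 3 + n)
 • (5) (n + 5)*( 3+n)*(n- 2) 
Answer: 2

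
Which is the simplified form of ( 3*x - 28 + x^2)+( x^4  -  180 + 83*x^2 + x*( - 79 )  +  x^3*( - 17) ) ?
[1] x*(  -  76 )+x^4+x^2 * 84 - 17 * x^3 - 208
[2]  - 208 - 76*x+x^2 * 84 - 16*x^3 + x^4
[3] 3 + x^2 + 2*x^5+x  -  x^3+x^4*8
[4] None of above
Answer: 1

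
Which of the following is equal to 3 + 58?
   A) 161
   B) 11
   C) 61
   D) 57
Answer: C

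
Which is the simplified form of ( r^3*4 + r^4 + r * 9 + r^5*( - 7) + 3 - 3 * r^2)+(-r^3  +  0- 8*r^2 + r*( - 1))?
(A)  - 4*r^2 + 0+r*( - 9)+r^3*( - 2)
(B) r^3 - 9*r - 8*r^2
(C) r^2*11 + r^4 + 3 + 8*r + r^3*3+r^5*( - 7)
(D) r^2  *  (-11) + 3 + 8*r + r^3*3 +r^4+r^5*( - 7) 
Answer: D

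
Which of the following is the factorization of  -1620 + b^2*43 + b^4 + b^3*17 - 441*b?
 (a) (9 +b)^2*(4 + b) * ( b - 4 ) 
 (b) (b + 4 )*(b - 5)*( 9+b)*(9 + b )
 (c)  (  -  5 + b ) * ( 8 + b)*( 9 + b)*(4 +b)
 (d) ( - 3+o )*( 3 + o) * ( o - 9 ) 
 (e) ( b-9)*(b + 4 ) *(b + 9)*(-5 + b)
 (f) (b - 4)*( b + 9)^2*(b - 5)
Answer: b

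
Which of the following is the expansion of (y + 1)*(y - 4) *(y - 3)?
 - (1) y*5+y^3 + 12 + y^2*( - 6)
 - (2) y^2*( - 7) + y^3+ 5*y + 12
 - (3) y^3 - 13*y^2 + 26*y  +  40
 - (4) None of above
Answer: 1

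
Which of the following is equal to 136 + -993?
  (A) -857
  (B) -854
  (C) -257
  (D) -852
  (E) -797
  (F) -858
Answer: A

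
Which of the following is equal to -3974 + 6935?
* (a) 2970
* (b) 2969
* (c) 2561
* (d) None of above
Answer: d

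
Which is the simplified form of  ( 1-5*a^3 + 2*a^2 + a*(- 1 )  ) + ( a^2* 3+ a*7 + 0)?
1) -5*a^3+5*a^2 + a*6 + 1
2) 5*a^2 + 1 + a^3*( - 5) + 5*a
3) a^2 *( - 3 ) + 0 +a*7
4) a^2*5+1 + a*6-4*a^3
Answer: 1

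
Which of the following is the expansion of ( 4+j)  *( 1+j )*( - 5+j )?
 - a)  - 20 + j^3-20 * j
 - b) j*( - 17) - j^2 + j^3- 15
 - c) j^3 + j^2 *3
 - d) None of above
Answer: d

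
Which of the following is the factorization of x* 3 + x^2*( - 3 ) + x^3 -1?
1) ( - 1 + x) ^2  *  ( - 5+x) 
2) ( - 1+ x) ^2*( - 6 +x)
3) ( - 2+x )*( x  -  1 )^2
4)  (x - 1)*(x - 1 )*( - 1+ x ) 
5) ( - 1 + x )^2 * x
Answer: 4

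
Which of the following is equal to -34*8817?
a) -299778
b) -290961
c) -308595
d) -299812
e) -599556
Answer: a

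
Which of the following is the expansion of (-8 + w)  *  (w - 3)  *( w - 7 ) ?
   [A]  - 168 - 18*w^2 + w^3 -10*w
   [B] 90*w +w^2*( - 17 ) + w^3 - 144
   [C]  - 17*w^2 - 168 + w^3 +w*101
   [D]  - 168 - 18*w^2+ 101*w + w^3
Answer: D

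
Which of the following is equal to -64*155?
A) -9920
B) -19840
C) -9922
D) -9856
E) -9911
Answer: A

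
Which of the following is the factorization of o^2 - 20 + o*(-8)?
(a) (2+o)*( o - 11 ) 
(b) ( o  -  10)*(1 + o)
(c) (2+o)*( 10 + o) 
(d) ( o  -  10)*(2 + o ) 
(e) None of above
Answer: d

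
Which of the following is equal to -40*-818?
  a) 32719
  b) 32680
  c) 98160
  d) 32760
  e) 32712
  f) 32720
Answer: f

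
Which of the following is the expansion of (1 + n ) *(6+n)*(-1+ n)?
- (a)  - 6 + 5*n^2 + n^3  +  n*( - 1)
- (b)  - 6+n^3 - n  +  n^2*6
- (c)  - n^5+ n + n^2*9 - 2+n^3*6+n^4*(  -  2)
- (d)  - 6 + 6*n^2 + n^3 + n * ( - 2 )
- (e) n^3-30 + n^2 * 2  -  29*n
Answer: b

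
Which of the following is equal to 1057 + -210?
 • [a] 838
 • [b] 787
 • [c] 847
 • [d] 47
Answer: c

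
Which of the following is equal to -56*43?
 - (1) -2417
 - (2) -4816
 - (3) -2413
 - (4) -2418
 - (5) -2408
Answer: 5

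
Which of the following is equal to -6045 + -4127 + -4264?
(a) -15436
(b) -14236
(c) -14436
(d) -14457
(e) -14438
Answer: c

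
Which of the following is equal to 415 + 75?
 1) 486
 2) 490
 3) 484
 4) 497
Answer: 2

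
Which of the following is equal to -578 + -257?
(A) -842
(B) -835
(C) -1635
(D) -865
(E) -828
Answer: B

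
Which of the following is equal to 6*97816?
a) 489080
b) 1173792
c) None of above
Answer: c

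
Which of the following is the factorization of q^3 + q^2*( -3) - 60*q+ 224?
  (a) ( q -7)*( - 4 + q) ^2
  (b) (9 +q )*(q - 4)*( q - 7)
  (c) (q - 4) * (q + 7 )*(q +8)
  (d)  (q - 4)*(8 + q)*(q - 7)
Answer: d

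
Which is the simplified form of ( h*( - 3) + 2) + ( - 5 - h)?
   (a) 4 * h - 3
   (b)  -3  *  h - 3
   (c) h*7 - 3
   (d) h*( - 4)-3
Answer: d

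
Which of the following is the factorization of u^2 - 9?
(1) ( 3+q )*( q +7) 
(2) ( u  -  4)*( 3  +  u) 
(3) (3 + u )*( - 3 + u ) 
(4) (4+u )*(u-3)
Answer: 3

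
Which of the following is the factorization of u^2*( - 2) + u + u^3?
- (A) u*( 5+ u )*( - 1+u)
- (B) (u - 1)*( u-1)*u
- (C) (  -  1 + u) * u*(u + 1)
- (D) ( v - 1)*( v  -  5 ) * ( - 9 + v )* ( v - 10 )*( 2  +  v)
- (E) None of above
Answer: B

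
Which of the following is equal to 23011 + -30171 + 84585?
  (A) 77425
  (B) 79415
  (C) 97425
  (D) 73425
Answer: A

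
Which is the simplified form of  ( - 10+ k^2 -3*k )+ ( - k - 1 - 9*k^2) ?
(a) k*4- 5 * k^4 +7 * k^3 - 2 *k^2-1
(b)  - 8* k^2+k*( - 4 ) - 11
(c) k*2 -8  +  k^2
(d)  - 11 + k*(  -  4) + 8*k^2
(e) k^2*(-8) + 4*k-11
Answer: b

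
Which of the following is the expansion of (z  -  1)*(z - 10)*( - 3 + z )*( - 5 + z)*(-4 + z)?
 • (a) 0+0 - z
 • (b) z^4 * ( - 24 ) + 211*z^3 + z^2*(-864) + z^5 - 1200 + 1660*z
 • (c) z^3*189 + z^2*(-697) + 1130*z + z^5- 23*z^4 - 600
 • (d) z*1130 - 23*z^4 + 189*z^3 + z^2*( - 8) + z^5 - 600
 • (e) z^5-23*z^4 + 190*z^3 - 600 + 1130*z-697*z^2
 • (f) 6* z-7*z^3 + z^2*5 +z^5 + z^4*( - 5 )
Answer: c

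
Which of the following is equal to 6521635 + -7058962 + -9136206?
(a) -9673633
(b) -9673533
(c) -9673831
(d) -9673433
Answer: b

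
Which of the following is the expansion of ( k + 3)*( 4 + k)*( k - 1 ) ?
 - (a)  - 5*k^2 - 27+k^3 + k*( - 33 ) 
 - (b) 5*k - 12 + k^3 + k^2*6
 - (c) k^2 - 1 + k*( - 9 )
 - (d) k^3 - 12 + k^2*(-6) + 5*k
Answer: b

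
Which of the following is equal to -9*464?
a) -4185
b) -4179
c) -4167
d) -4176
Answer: d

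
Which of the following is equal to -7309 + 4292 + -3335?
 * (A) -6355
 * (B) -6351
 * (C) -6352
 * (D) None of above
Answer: C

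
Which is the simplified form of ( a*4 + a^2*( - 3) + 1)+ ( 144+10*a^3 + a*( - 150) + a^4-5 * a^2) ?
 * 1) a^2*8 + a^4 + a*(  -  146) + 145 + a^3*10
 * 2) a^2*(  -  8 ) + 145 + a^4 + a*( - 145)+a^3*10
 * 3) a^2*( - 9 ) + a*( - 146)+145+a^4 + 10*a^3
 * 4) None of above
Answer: 4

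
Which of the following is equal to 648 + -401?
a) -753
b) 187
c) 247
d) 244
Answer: c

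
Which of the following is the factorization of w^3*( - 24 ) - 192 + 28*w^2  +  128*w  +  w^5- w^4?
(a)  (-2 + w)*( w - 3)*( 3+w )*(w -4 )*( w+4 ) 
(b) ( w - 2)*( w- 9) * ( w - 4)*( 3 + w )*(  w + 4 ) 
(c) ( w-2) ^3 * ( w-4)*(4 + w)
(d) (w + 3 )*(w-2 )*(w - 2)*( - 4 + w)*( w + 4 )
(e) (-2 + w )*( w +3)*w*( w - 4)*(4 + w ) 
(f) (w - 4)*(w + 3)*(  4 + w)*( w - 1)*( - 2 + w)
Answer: d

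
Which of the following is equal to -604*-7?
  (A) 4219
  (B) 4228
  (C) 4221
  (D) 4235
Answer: B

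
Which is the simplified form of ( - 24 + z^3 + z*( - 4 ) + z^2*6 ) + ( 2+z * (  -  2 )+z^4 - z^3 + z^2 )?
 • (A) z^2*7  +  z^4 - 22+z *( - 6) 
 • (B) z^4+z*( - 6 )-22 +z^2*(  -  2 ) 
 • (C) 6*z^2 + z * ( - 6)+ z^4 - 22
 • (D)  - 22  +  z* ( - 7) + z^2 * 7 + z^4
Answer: A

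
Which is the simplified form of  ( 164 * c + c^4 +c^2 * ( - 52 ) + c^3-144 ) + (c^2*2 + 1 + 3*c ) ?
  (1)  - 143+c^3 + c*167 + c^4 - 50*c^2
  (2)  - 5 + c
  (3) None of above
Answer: 1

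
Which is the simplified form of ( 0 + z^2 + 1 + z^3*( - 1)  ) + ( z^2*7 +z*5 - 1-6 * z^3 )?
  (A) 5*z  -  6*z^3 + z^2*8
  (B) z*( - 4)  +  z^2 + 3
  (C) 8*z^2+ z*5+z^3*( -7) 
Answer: C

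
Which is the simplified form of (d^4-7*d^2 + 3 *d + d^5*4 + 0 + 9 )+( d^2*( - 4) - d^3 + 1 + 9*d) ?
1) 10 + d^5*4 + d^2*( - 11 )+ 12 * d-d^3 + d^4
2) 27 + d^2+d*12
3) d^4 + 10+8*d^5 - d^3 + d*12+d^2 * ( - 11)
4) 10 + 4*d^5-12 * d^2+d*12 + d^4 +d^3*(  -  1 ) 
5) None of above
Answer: 1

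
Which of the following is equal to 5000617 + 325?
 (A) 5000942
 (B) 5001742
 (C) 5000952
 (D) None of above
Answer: A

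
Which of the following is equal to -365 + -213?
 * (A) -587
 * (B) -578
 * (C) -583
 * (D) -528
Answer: B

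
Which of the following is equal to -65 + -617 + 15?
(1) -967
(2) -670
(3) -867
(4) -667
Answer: 4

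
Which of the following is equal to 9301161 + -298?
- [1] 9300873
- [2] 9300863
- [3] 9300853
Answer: 2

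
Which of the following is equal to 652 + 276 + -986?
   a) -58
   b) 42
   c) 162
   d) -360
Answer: a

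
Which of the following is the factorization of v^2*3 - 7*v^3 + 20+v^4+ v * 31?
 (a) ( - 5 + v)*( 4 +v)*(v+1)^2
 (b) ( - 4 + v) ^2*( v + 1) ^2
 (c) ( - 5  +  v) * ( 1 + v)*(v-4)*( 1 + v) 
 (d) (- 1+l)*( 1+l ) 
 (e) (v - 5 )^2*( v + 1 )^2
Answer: c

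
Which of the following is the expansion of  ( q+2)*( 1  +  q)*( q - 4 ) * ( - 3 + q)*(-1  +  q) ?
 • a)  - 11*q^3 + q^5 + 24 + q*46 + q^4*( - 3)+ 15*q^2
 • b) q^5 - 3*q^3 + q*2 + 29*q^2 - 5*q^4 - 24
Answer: b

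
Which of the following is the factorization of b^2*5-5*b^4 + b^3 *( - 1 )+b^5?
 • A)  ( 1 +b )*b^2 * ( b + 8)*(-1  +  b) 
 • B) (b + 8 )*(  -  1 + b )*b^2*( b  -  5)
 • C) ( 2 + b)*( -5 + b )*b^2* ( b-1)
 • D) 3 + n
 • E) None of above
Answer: E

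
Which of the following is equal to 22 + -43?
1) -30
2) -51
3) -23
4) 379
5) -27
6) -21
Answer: 6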